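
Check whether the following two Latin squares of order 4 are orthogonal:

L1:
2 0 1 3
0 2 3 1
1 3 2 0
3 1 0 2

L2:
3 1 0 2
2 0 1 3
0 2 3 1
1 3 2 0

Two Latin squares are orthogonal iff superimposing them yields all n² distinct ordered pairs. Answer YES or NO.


Form the n² = 16 superimposed pairs (L1[i][j], L2[i][j]), row by row (rows and columns indexed from 0):
row 0: (2,3) (0,1) (1,0) (3,2)
row 1: (0,2) (2,0) (3,1) (1,3)
row 2: (1,0) (3,2) (2,3) (0,1)
row 3: (3,1) (1,3) (0,2) (2,0)
Orthogonality requires all 16 pairs distinct.
But the pair (1,0) repeats: cell (0,2) has L1 = 1, L2 = 0, and cell (2,0) has L1 = 1, L2 = 0.
A repeated pair means some other pair never occurs (only 8 distinct pairs out of 16), so the squares are not orthogonal.
Conclusion: NO.

NO


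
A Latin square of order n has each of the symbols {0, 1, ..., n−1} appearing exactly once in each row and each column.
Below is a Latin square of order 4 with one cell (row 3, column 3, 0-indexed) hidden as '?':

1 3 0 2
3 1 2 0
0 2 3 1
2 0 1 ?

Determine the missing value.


Row 3 contains symbols [0, 1, 2] — missing [3].
Column 3 contains symbols [0, 1, 2] — missing [3].
The missing symbol must appear in both missing sets; intersection = [3].
Therefore the hidden value is 3.

Missing value = 3.


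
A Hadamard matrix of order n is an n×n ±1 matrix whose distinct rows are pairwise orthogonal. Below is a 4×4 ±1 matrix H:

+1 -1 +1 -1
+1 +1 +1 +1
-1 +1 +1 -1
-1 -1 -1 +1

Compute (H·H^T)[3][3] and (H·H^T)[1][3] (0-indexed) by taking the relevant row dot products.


Row 1 of H: [1, 1, 1, 1].
Row 3 of H: [-1, -1, -1, 1].
(H·H^T)[3][3] = Σ_j H[3][j]·H[3][j] = (-1)² + (-1)² + (-1)² + (1)² = 1 + 1 + 1 + 1 = 4.
(H·H^T)[1][3] = Σ_j H[1][j]·H[3][j] = (1)·(-1) + (1)·(-1) + (1)·(-1) + (1)·(1) = -1 + -1 + -1 + 1 = -2.
Rows 1 and 3 are not orthogonal (dot product = -2 ≠ 0), so H is not a Hadamard matrix.

(3,3) entry = 4; (1,3) entry = -2.


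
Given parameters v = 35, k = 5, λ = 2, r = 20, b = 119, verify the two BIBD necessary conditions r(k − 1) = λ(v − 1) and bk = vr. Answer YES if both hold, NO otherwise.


Condition (i): r(k − 1) = 20·4 = 80; λ(v − 1) = 2·34 = 68. Match? NO.
Condition (ii): bk = 119·5 = 595; vr = 35·20 = 700. Match? NO.
Both conditions hold? NO.

NO


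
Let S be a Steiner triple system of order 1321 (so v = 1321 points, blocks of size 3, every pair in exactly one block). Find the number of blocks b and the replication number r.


An STS(v) is a 2-(v, 3, 1) BIBD: block size k = 3, λ = 1.
Replication: r(k − 1) = λ(v − 1) ⇒ r·2 = 1321 − 1 = 1320 ⇒ r = 660.
Block count: b = v(v − 1)/6 = 1321·1320/6 = 1743720/6 = 290620.
(Check via bk = vr: 290620·3 = 871860 = 1321·660 = 871860 ✓.)

r = 660, b = 290620.


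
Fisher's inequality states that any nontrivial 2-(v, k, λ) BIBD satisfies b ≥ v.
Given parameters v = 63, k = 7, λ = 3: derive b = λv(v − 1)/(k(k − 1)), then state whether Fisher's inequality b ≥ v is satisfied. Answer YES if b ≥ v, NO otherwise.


r = λ(v − 1)/(k − 1) = 3·62/6 = 31.
b = vr/k = 63·31/7 = 279.
Fisher's inequality: b ≥ v ⇔ 279 ≥ 63? YES.

YES


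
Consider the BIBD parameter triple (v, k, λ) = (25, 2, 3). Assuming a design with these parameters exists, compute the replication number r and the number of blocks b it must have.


Any 2-(v, k, λ) BIBD satisfies two necessary conditions:
  (i)  Each point sits in r blocks, and counting incidences through any fixed point gives r(k − 1) = λ(v − 1), so r = λ(v − 1)/(k − 1).
  (ii) Total incidences bk = vr, so b = vr/k.
Step 1: r = λ(v − 1)/(k − 1) = 3·(25 − 1)/(2 − 1) = 3·24/1 = 72/1 = 72.
Step 2: b = vr/k = 25·72/2 = 1800/2 = 900.
Check integrality: r = 72 ∈ Z ✓, b = 900 ∈ Z ✓.
(These identities are necessary conditions: they determine r and b for any design with these parameters, but do not by themselves prove that one exists.)

r = 72, b = 900.


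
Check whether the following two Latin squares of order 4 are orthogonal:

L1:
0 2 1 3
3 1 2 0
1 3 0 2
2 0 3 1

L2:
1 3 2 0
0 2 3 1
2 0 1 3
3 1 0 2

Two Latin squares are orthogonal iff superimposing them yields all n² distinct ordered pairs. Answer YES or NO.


Form the n² = 16 superimposed pairs (L1[i][j], L2[i][j]), row by row (rows and columns indexed from 0):
row 0: (0,1) (2,3) (1,2) (3,0)
row 1: (3,0) (1,2) (2,3) (0,1)
row 2: (1,2) (3,0) (0,1) (2,3)
row 3: (2,3) (0,1) (3,0) (1,2)
Orthogonality requires all 16 pairs distinct.
But the pair (3,0) repeats: cell (0,3) has L1 = 3, L2 = 0, and cell (1,0) has L1 = 3, L2 = 0.
A repeated pair means some other pair never occurs (only 4 distinct pairs out of 16), so the squares are not orthogonal.
Conclusion: NO.

NO


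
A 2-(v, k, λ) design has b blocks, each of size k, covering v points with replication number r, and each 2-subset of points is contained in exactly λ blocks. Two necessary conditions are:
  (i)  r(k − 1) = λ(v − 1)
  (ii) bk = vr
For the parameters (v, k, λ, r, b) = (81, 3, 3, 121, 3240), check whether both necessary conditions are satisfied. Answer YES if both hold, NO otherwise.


Condition (i): r(k − 1) = 121·2 = 242; λ(v − 1) = 3·80 = 240. Match? NO.
Condition (ii): bk = 3240·3 = 9720; vr = 81·121 = 9801. Match? NO.
Both conditions hold? NO.

NO


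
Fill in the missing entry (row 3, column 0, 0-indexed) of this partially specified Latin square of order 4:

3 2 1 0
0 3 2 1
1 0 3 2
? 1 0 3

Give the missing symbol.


Row 3 contains symbols [0, 1, 3] — missing [2].
Column 0 contains symbols [0, 1, 3] — missing [2].
The missing symbol must appear in both missing sets; intersection = [2].
Therefore the hidden value is 2.

Missing value = 2.


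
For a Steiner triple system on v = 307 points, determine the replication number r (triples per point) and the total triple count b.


An STS(v) is a 2-(v, 3, 1) BIBD: block size k = 3, λ = 1.
Replication: r(k − 1) = λ(v − 1) ⇒ r·2 = 307 − 1 = 306 ⇒ r = 153.
Block count: b = v(v − 1)/6 = 307·306/6 = 93942/6 = 15657.

r = 153, b = 15657.


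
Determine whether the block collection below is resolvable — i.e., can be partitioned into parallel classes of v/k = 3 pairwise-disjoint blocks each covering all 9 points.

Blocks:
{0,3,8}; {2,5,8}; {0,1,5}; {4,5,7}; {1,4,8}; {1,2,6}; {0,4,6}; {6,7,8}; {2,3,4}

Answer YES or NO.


v = 9, block size k = 3, number of blocks = 9.
For resolvability, blocks must partition into parallel classes of size v/k = 3.
Total blocks must therefore be a multiple of 3: 9 = 3·3 + 0 ⇒ divisible ✓.
Consider block {2,5,8}. The only other block(s) in the collection disjoint from it are {0,4,6} — just 1 block(s). Any parallel class containing {2,5,8} would need 2 other blocks each disjoint from it, so no parallel class of size 3 can contain {2,5,8}.
Since every block must belong to some parallel class in a resolution, the collection cannot be partitioned into parallel classes.
Resolvable? NO.

NO


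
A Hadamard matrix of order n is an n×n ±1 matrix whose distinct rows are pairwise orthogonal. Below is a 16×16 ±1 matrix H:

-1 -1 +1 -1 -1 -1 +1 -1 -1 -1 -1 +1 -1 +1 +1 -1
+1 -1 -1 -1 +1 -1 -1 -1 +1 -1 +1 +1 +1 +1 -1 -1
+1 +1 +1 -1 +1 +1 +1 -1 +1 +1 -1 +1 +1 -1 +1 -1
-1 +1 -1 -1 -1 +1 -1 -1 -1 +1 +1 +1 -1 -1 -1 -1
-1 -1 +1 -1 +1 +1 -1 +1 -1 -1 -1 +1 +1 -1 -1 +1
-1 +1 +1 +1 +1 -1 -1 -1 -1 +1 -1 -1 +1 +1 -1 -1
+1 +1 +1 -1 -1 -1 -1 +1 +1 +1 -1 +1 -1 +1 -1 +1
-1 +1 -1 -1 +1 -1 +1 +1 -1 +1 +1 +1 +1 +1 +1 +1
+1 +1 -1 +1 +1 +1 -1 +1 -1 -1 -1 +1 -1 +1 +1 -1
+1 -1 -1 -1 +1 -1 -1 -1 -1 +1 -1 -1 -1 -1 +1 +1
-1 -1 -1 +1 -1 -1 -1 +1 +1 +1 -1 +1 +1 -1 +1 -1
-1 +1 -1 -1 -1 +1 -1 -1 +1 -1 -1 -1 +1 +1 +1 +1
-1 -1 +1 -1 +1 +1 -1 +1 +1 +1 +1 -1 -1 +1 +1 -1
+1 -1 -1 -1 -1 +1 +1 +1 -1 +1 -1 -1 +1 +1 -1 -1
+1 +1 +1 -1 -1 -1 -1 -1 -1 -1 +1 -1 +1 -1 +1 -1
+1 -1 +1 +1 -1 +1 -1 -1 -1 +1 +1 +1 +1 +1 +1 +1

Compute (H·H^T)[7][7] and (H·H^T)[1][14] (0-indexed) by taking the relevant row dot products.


Row 1 of H: [1, -1, -1, -1, 1, -1, -1, -1, 1, -1, 1, 1, 1, 1, -1, -1].
Row 7 of H: [-1, 1, -1, -1, 1, -1, 1, 1, -1, 1, 1, 1, 1, 1, 1, 1].
Row 14 of H: [1, 1, 1, -1, -1, -1, -1, -1, -1, -1, 1, -1, 1, -1, 1, -1].
(H·H^T)[7][7] = Σ_j H[7][j]·H[7][j] = (-1)² + (1)² + (-1)² + (-1)² + (1)² + (-1)² + (1)² + (1)² + (-1)² + (1)² + (1)² + (1)² + (1)² + (1)² + (1)² + (1)² = 1 + 1 + 1 + 1 + 1 + 1 + 1 + 1 + 1 + 1 + 1 + 1 + 1 + 1 + 1 + 1 = 16.
(H·H^T)[1][14] = Σ_j H[1][j]·H[14][j] = (1)·(1) + (-1)·(1) + (-1)·(1) + (-1)·(-1) + (1)·(-1) + (-1)·(-1) + (-1)·(-1) + (-1)·(-1) + (1)·(-1) + (-1)·(-1) + (1)·(1) + (1)·(-1) + (1)·(1) + (1)·(-1) + (-1)·(1) + (-1)·(-1) = 1 + -1 + -1 + 1 + -1 + 1 + 1 + 1 + -1 + 1 + 1 + -1 + 1 + -1 + -1 + 1 = 2.
Rows 1 and 14 are not orthogonal (dot product = 2 ≠ 0), so H is not a Hadamard matrix.

(7,7) entry = 16; (1,14) entry = 2.


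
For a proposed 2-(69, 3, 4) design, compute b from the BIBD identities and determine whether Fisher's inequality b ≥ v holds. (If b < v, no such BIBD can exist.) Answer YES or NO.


b = λv(v − 1)/(k(k − 1)) = 4·69·68/(3·2) = 18768/6 = 3128.
Compare with v = 69: b ≥ v, so Fisher's inequality holds.

YES


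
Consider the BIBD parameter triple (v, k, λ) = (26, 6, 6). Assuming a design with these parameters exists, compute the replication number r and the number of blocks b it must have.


Any 2-(v, k, λ) BIBD satisfies two necessary conditions:
  (i)  Each point sits in r blocks, and counting incidences through any fixed point gives r(k − 1) = λ(v − 1), so r = λ(v − 1)/(k − 1).
  (ii) Total incidences bk = vr, so b = vr/k.
Step 1: r = λ(v − 1)/(k − 1) = 6·(26 − 1)/(6 − 1) = 6·25/5 = 150/5 = 30.
Step 2: b = vr/k = 26·30/6 = 780/6 = 130.
Check integrality: r = 30 ∈ Z ✓, b = 130 ∈ Z ✓.
(These identities are necessary conditions: they determine r and b for any design with these parameters, but do not by themselves prove that one exists.)

r = 30, b = 130.


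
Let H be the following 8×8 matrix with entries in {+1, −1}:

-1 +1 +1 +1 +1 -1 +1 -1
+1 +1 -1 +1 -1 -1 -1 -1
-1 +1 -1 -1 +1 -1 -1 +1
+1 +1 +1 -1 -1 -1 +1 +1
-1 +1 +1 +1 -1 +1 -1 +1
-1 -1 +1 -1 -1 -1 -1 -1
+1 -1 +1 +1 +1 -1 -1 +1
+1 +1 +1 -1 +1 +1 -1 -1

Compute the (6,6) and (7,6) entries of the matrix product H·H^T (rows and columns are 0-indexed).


Row 6 of H: [1, -1, 1, 1, 1, -1, -1, 1].
Row 7 of H: [1, 1, 1, -1, 1, 1, -1, -1].
(H·H^T)[6][6] = Σ_j H[6][j]·H[6][j] = (1)² + (-1)² + (1)² + (1)² + (1)² + (-1)² + (-1)² + (1)² = 1 + 1 + 1 + 1 + 1 + 1 + 1 + 1 = 8.
(H·H^T)[7][6] = Σ_j H[7][j]·H[6][j] = (1)·(1) + (1)·(-1) + (1)·(1) + (-1)·(1) + (1)·(1) + (1)·(-1) + (-1)·(-1) + (-1)·(1) = 1 + -1 + 1 + -1 + 1 + -1 + 1 + -1 = 0.
So rows 7 and 6 are orthogonal; the diagonal entry equals n = 8.

(6,6) entry = 8; (7,6) entry = 0.


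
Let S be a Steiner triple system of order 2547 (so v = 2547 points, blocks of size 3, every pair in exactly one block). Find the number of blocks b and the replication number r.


An STS(v) is a 2-(v, 3, 1) BIBD: block size k = 3, λ = 1.
Replication: r(k − 1) = λ(v − 1) ⇒ r·2 = 2547 − 1 = 2546 ⇒ r = 1273.
Block count: b = v(v − 1)/6 = 2547·2546/6 = 6484662/6 = 1080777.
(Check via bk = vr: 1080777·3 = 3242331 = 2547·1273 = 3242331 ✓.)

r = 1273, b = 1080777.


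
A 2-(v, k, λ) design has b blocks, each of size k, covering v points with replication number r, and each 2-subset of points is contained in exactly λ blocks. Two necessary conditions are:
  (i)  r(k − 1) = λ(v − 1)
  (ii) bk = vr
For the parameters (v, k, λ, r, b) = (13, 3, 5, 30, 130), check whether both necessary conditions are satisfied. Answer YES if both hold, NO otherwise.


Condition (i): r(k − 1) = 30·2 = 60; λ(v − 1) = 5·12 = 60. Match? YES.
Condition (ii): bk = 130·3 = 390; vr = 13·30 = 390. Match? YES.
Both conditions hold? YES.

YES


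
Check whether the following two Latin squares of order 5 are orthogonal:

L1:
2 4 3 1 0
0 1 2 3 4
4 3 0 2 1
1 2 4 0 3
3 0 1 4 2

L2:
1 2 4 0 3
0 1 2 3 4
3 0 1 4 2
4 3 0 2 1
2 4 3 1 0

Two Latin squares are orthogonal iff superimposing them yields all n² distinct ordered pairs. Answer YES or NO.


Form the n² = 25 superimposed pairs (L1[i][j], L2[i][j]), row by row (rows and columns indexed from 0):
row 0: (2,1) (4,2) (3,4) (1,0) (0,3)
row 1: (0,0) (1,1) (2,2) (3,3) (4,4)
row 2: (4,3) (3,0) (0,1) (2,4) (1,2)
row 3: (1,4) (2,3) (4,0) (0,2) (3,1)
row 4: (3,2) (0,4) (1,3) (4,1) (2,0)
Orthogonality requires all 25 pairs distinct.
Check by first coordinate: for each symbol s of L1, list the L2 entries in the n cells where L1 = s; they must all differ.
  L1 = 0: L2 entries (in reading order) 3, 0, 1, 2, 4 — all 5 distinct ✓
  L1 = 1: L2 entries (in reading order) 0, 1, 2, 4, 3 — all 5 distinct ✓
  L1 = 2: L2 entries (in reading order) 1, 2, 4, 3, 0 — all 5 distinct ✓
  L1 = 3: L2 entries (in reading order) 4, 3, 0, 1, 2 — all 5 distinct ✓
  L1 = 4: L2 entries (in reading order) 2, 4, 3, 0, 1 — all 5 distinct ✓
Every symbol of L1 meets every symbol of L2 exactly once, so all 25 pairs are distinct (25 of 25).
Conclusion: YES.

YES


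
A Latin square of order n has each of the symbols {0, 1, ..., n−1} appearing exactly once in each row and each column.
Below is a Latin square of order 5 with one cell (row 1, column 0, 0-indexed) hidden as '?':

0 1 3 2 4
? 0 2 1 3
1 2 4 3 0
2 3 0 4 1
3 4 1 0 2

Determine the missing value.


Row 1 contains symbols [0, 1, 2, 3] — missing [4].
Column 0 contains symbols [0, 1, 2, 3] — missing [4].
The missing symbol must appear in both missing sets; intersection = [4].
Therefore the hidden value is 4.

Missing value = 4.


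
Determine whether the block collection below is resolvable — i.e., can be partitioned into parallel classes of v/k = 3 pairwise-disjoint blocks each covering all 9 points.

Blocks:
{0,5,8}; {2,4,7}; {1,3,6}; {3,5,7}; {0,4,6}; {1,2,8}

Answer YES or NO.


v = 9, block size k = 3, number of blocks = 6.
For resolvability, blocks must partition into parallel classes of size v/k = 3.
Total blocks must therefore be a multiple of 3: 6 = 3·2 + 0 ⇒ divisible ✓.
Greedy packing gives 2 candidate class(es). Each should be a full parallel class (size 3, covers all 9 points).
  Class 1 (3 blocks): {0,5,8}; {2,4,7}; {1,3,6}. Points covered: [0, 1, 2, 3, 4, 5, 6, 7, 8].
  Class 2 (3 blocks): {3,5,7}; {0,4,6}; {1,2,8}. Points covered: [0, 1, 2, 3, 4, 5, 6, 7, 8].
All classes full (size 3)? YES. All classes cover every point? YES.
Resolvable? YES.

YES


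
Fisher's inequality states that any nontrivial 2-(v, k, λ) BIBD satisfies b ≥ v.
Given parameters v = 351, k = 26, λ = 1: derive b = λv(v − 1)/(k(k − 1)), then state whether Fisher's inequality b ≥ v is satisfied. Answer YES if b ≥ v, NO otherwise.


b = λv(v − 1)/(k(k − 1)) = 1·351·350/(26·25) = 122850/650 = 189.
Compare with v = 351: b < v, so Fisher's inequality fails.

NO


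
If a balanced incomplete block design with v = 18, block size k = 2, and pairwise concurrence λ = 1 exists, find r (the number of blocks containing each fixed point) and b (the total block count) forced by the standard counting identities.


Any 2-(v, k, λ) BIBD satisfies two necessary conditions:
  (i)  Each point sits in r blocks, and counting incidences through any fixed point gives r(k − 1) = λ(v − 1), so r = λ(v − 1)/(k − 1).
  (ii) Total incidences bk = vr, so b = vr/k.
Step 1: r = λ(v − 1)/(k − 1) = 1·(18 − 1)/(2 − 1) = 1·17/1 = 17/1 = 17.
Step 2: b = vr/k = 18·17/2 = 306/2 = 153.
Check integrality: r = 17 ∈ Z ✓, b = 153 ∈ Z ✓.
(These identities are necessary conditions: they determine r and b for any design with these parameters, but do not by themselves prove that one exists.)

r = 17, b = 153.


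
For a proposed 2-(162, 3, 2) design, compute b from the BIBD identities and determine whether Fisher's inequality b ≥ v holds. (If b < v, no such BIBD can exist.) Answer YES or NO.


r = λ(v − 1)/(k − 1) = 2·161/2 = 161.
b = vr/k = 162·161/3 = 8694.
Fisher's inequality: b ≥ v ⇔ 8694 ≥ 162? YES.

YES


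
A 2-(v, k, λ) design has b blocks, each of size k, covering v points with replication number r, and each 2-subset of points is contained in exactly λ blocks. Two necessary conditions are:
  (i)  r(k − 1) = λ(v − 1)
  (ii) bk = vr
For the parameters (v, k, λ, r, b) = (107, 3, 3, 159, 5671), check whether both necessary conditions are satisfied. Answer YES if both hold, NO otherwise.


Condition (i): r(k − 1) = 159·2 = 318; λ(v − 1) = 3·106 = 318. Match? YES.
Condition (ii): bk = 5671·3 = 17013; vr = 107·159 = 17013. Match? YES.
Both conditions hold? YES.

YES


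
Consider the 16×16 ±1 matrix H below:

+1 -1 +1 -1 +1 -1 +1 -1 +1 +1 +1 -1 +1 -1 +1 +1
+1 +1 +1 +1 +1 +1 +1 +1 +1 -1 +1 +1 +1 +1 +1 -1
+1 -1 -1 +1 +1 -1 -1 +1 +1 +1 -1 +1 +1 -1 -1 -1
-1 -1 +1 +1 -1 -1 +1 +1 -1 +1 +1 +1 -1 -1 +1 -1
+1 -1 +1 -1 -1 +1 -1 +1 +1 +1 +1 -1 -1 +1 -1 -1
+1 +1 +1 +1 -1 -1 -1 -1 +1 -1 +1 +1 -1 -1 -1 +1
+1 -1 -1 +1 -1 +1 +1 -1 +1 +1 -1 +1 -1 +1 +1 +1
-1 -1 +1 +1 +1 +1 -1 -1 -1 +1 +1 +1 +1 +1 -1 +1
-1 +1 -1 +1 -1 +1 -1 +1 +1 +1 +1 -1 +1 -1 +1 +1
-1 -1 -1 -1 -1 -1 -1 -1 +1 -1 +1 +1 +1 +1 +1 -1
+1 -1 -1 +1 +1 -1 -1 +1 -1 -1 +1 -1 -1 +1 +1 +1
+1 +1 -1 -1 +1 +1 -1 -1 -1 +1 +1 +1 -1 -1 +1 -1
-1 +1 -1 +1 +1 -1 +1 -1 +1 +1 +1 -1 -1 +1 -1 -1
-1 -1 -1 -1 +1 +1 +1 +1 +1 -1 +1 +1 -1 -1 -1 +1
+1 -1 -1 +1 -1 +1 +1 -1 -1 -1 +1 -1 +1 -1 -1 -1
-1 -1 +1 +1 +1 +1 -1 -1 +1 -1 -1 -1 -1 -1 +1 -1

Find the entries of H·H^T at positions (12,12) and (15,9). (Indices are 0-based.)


Row 9 of H: [-1, -1, -1, -1, -1, -1, -1, -1, 1, -1, 1, 1, 1, 1, 1, -1].
Row 12 of H: [-1, 1, -1, 1, 1, -1, 1, -1, 1, 1, 1, -1, -1, 1, -1, -1].
Row 15 of H: [-1, -1, 1, 1, 1, 1, -1, -1, 1, -1, -1, -1, -1, -1, 1, -1].
(H·H^T)[12][12] = Σ_j H[12][j]·H[12][j] = (-1)² + (1)² + (-1)² + (1)² + (1)² + (-1)² + (1)² + (-1)² + (1)² + (1)² + (1)² + (-1)² + (-1)² + (1)² + (-1)² + (-1)² = 1 + 1 + 1 + 1 + 1 + 1 + 1 + 1 + 1 + 1 + 1 + 1 + 1 + 1 + 1 + 1 = 16.
(H·H^T)[15][9] = Σ_j H[15][j]·H[9][j] = (-1)·(-1) + (-1)·(-1) + (1)·(-1) + (1)·(-1) + (1)·(-1) + (1)·(-1) + (-1)·(-1) + (-1)·(-1) + (1)·(1) + (-1)·(-1) + (-1)·(1) + (-1)·(1) + (-1)·(1) + (-1)·(1) + (1)·(1) + (-1)·(-1) = 1 + 1 + -1 + -1 + -1 + -1 + 1 + 1 + 1 + 1 + -1 + -1 + -1 + -1 + 1 + 1 = 0.
So rows 15 and 9 are orthogonal; the diagonal entry equals n = 16.

(12,12) entry = 16; (15,9) entry = 0.


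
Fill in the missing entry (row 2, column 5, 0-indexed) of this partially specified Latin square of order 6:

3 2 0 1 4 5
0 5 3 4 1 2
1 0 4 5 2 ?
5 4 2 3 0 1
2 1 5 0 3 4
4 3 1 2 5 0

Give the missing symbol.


Row 2 contains symbols [0, 1, 2, 4, 5] — missing [3].
Column 5 contains symbols [0, 1, 2, 4, 5] — missing [3].
The missing symbol must appear in both missing sets; intersection = [3].
Therefore the hidden value is 3.

Missing value = 3.


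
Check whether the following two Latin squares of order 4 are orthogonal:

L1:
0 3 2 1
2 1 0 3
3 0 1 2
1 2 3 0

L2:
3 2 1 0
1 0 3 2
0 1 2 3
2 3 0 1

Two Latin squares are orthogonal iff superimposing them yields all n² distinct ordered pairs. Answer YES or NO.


Form the n² = 16 superimposed pairs (L1[i][j], L2[i][j]), row by row (rows and columns indexed from 0):
row 0: (0,3) (3,2) (2,1) (1,0)
row 1: (2,1) (1,0) (0,3) (3,2)
row 2: (3,0) (0,1) (1,2) (2,3)
row 3: (1,2) (2,3) (3,0) (0,1)
Orthogonality requires all 16 pairs distinct.
But the pair (2,1) repeats: cell (0,2) has L1 = 2, L2 = 1, and cell (1,0) has L1 = 2, L2 = 1.
A repeated pair means some other pair never occurs (only 8 distinct pairs out of 16), so the squares are not orthogonal.
Conclusion: NO.

NO


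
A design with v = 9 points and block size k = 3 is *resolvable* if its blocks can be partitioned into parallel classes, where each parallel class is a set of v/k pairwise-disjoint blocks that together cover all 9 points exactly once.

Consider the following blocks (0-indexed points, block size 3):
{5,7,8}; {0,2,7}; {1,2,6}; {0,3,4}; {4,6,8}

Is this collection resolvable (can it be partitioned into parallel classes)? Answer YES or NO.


v = 9, block size k = 3, number of blocks = 5.
For resolvability, blocks must partition into parallel classes of size v/k = 3.
Total blocks must therefore be a multiple of 3: 5 = 3·1 + 2 ⇒ not divisible ✗.
Resolvable? NO.

NO


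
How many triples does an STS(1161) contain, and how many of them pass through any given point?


An STS(v) is a 2-(v, 3, 1) BIBD: block size k = 3, λ = 1.
Replication: r(k − 1) = λ(v − 1) ⇒ r·2 = 1161 − 1 = 1160 ⇒ r = 580.
Block count: b = v(v − 1)/6 = 1161·1160/6 = 1346760/6 = 224460.

r = 580, b = 224460.


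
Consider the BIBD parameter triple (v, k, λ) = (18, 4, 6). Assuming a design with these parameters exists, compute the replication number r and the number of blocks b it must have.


Any 2-(v, k, λ) BIBD satisfies two necessary conditions:
  (i)  Each point sits in r blocks, and counting incidences through any fixed point gives r(k − 1) = λ(v − 1), so r = λ(v − 1)/(k − 1).
  (ii) Total incidences bk = vr, so b = vr/k.
Step 1: r = λ(v − 1)/(k − 1) = 6·(18 − 1)/(4 − 1) = 6·17/3 = 102/3 = 34.
Step 2: b = vr/k = 18·34/4 = 612/4 = 153.
Check integrality: r = 34 ∈ Z ✓, b = 153 ∈ Z ✓.
(These identities are necessary conditions: they determine r and b for any design with these parameters, but do not by themselves prove that one exists.)

r = 34, b = 153.


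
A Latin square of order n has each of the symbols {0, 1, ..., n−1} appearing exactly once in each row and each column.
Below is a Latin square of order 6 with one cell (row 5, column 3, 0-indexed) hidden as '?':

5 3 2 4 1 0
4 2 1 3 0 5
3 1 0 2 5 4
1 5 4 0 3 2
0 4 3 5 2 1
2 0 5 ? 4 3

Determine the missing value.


Row 5 contains symbols [0, 2, 3, 4, 5] — missing [1].
Column 3 contains symbols [0, 2, 3, 4, 5] — missing [1].
The missing symbol must appear in both missing sets; intersection = [1].
Therefore the hidden value is 1.

Missing value = 1.


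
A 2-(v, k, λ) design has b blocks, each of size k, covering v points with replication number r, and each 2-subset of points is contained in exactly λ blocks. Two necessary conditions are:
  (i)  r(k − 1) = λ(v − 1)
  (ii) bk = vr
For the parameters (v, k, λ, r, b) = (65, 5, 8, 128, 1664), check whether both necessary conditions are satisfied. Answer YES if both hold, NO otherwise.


Condition (i): r(k − 1) = 128·4 = 512; λ(v − 1) = 8·64 = 512. Match? YES.
Condition (ii): bk = 1664·5 = 8320; vr = 65·128 = 8320. Match? YES.
Both conditions hold? YES.

YES


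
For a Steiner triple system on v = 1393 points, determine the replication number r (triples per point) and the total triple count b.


An STS(v) is a 2-(v, 3, 1) BIBD: block size k = 3, λ = 1.
Replication: r(k − 1) = λ(v − 1) ⇒ r·2 = 1393 − 1 = 1392 ⇒ r = 696.
Block count: bk = vr ⇒ b·3 = 1393·696 = 969528 ⇒ b = 323176.
(Check via b = v(v − 1)/6 = 1393·1392/6 = 1939056/6 = 323176.)

r = 696, b = 323176.


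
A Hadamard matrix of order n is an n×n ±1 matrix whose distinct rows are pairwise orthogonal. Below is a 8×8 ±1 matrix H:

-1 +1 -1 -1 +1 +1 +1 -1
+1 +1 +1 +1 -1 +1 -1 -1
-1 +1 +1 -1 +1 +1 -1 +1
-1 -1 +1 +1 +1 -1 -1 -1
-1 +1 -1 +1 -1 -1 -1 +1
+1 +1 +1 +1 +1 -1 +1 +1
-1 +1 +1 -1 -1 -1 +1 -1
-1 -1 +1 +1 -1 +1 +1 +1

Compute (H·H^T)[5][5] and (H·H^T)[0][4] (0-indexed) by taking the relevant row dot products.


Row 0 of H: [-1, 1, -1, -1, 1, 1, 1, -1].
Row 4 of H: [-1, 1, -1, 1, -1, -1, -1, 1].
Row 5 of H: [1, 1, 1, 1, 1, -1, 1, 1].
(H·H^T)[5][5] = Σ_j H[5][j]·H[5][j] = (1)² + (1)² + (1)² + (1)² + (1)² + (-1)² + (1)² + (1)² = 1 + 1 + 1 + 1 + 1 + 1 + 1 + 1 = 8.
(H·H^T)[0][4] = Σ_j H[0][j]·H[4][j] = (-1)·(-1) + (1)·(1) + (-1)·(-1) + (-1)·(1) + (1)·(-1) + (1)·(-1) + (1)·(-1) + (-1)·(1) = 1 + 1 + 1 + -1 + -1 + -1 + -1 + -1 = -2.
Rows 0 and 4 are not orthogonal (dot product = -2 ≠ 0), so H is not a Hadamard matrix.

(5,5) entry = 8; (0,4) entry = -2.


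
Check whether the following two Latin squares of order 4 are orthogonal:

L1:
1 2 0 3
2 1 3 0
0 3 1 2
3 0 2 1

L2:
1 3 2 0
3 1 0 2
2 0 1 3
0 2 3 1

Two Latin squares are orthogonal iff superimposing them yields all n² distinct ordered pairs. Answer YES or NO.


Form the n² = 16 superimposed pairs (L1[i][j], L2[i][j]), row by row (rows and columns indexed from 0):
row 0: (1,1) (2,3) (0,2) (3,0)
row 1: (2,3) (1,1) (3,0) (0,2)
row 2: (0,2) (3,0) (1,1) (2,3)
row 3: (3,0) (0,2) (2,3) (1,1)
Orthogonality requires all 16 pairs distinct.
But the pair (2,3) repeats: cell (0,1) has L1 = 2, L2 = 3, and cell (1,0) has L1 = 2, L2 = 3.
A repeated pair means some other pair never occurs (only 4 distinct pairs out of 16), so the squares are not orthogonal.
Conclusion: NO.

NO


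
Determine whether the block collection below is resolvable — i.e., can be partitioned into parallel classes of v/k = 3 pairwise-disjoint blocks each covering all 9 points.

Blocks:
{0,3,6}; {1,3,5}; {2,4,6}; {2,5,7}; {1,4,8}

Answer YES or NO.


v = 9, block size k = 3, number of blocks = 5.
For resolvability, blocks must partition into parallel classes of size v/k = 3.
Total blocks must therefore be a multiple of 3: 5 = 3·1 + 2 ⇒ not divisible ✗.
Resolvable? NO.

NO


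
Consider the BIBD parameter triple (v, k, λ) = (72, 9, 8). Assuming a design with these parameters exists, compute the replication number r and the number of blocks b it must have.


Any 2-(v, k, λ) BIBD satisfies two necessary conditions:
  (i)  Each point sits in r blocks, and counting incidences through any fixed point gives r(k − 1) = λ(v − 1), so r = λ(v − 1)/(k − 1).
  (ii) Total incidences bk = vr, so b = vr/k.
Step 1: r = λ(v − 1)/(k − 1) = 8·(72 − 1)/(9 − 1) = 8·71/8 = 568/8 = 71.
Step 2: b = vr/k = 72·71/9 = 5112/9 = 568.
Check integrality: r = 71 ∈ Z ✓, b = 568 ∈ Z ✓.
(These identities are necessary conditions: they determine r and b for any design with these parameters, but do not by themselves prove that one exists.)

r = 71, b = 568.


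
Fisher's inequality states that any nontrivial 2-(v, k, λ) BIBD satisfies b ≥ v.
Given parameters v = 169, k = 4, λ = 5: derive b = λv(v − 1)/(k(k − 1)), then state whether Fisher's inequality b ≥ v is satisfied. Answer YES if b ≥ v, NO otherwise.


b = λv(v − 1)/(k(k − 1)) = 5·169·168/(4·3) = 141960/12 = 11830.
Compare with v = 169: b ≥ v, so Fisher's inequality holds.

YES


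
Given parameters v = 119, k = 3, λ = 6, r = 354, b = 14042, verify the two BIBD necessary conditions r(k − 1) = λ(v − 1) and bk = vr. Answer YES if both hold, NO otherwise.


Condition (i): r(k − 1) = 354·2 = 708; λ(v − 1) = 6·118 = 708. Match? YES.
Condition (ii): bk = 14042·3 = 42126; vr = 119·354 = 42126. Match? YES.
Both conditions hold? YES.

YES


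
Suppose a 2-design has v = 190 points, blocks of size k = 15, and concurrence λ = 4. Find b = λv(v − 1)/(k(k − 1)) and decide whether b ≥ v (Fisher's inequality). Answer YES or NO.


r = λ(v − 1)/(k − 1) = 4·189/14 = 54.
b = vr/k = 190·54/15 = 684.
Fisher's inequality: b ≥ v ⇔ 684 ≥ 190? YES.

YES


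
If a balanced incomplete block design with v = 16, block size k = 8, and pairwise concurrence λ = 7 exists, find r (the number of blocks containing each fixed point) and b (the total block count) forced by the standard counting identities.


Any 2-(v, k, λ) BIBD satisfies two necessary conditions:
  (i)  Each point sits in r blocks, and counting incidences through any fixed point gives r(k − 1) = λ(v − 1), so r = λ(v − 1)/(k − 1).
  (ii) Total incidences bk = vr, so b = vr/k.
Step 1: r = λ(v − 1)/(k − 1) = 7·(16 − 1)/(8 − 1) = 7·15/7 = 105/7 = 15.
Step 2: b = vr/k = 16·15/8 = 240/8 = 30.
Check integrality: r = 15 ∈ Z ✓, b = 30 ∈ Z ✓.
(These identities are necessary conditions: they determine r and b for any design with these parameters, but do not by themselves prove that one exists.)

r = 15, b = 30.


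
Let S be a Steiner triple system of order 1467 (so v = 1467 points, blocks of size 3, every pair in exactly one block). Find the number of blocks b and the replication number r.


An STS(v) is a 2-(v, 3, 1) BIBD: block size k = 3, λ = 1.
Replication: r(k − 1) = λ(v − 1) ⇒ r·2 = 1467 − 1 = 1466 ⇒ r = 733.
Block count: b = v(v − 1)/6 = 1467·1466/6 = 2150622/6 = 358437.
(Check via bk = vr: 358437·3 = 1075311 = 1467·733 = 1075311 ✓.)

r = 733, b = 358437.


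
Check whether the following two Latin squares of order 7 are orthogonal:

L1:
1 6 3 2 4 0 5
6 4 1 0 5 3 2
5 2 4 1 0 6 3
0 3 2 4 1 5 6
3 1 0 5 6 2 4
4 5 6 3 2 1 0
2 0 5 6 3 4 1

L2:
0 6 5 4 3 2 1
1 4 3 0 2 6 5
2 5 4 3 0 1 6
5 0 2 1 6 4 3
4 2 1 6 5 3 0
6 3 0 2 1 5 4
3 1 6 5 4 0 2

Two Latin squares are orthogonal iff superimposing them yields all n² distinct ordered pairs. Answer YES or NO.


Form the n² = 49 superimposed pairs (L1[i][j], L2[i][j]), row by row (rows and columns indexed from 0):
row 0: (1,0) (6,6) (3,5) (2,4) (4,3) (0,2) (5,1)
row 1: (6,1) (4,4) (1,3) (0,0) (5,2) (3,6) (2,5)
row 2: (5,2) (2,5) (4,4) (1,3) (0,0) (6,1) (3,6)
row 3: (0,5) (3,0) (2,2) (4,1) (1,6) (5,4) (6,3)
row 4: (3,4) (1,2) (0,1) (5,6) (6,5) (2,3) (4,0)
row 5: (4,6) (5,3) (6,0) (3,2) (2,1) (1,5) (0,4)
row 6: (2,3) (0,1) (5,6) (6,5) (3,4) (4,0) (1,2)
Orthogonality requires all 49 pairs distinct.
But the pair (5,2) repeats: cell (1,4) has L1 = 5, L2 = 2, and cell (2,0) has L1 = 5, L2 = 2.
A repeated pair means some other pair never occurs (only 35 distinct pairs out of 49), so the squares are not orthogonal.
Conclusion: NO.

NO


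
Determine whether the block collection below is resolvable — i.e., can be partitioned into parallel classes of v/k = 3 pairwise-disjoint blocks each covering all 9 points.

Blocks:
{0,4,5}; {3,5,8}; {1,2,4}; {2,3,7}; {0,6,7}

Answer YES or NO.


v = 9, block size k = 3, number of blocks = 5.
For resolvability, blocks must partition into parallel classes of size v/k = 3.
Total blocks must therefore be a multiple of 3: 5 = 3·1 + 2 ⇒ not divisible ✗.
Resolvable? NO.

NO


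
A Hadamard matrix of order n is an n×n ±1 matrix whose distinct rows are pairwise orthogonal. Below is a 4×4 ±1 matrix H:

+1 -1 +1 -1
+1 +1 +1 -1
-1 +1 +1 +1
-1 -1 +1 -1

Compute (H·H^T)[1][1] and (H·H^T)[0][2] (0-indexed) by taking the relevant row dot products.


Row 0 of H: [1, -1, 1, -1].
Row 1 of H: [1, 1, 1, -1].
Row 2 of H: [-1, 1, 1, 1].
(H·H^T)[1][1] = Σ_j H[1][j]·H[1][j] = (1)² + (1)² + (1)² + (-1)² = 1 + 1 + 1 + 1 = 4.
(H·H^T)[0][2] = Σ_j H[0][j]·H[2][j] = (1)·(-1) + (-1)·(1) + (1)·(1) + (-1)·(1) = -1 + -1 + 1 + -1 = -2.
Rows 0 and 2 are not orthogonal (dot product = -2 ≠ 0), so H is not a Hadamard matrix.

(1,1) entry = 4; (0,2) entry = -2.


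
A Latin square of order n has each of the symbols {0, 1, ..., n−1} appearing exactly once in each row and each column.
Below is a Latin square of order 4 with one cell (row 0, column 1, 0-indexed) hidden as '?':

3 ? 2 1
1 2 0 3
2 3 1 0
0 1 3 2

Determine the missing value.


Row 0 contains symbols [1, 2, 3] — missing [0].
Column 1 contains symbols [1, 2, 3] — missing [0].
The missing symbol must appear in both missing sets; intersection = [0].
Therefore the hidden value is 0.

Missing value = 0.


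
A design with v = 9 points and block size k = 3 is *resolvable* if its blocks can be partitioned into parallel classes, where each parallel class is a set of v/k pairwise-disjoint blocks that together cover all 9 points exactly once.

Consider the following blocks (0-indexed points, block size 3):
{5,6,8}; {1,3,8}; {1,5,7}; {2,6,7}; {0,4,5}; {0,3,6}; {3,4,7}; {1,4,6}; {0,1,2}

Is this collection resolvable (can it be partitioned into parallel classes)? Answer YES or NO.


v = 9, block size k = 3, number of blocks = 9.
For resolvability, blocks must partition into parallel classes of size v/k = 3.
Total blocks must therefore be a multiple of 3: 9 = 3·3 + 0 ⇒ divisible ✓.
Consider block {1,5,7}. The only other block(s) in the collection disjoint from it are {0,3,6} — just 1 block(s). Any parallel class containing {1,5,7} would need 2 other blocks each disjoint from it, so no parallel class of size 3 can contain {1,5,7}.
Since every block must belong to some parallel class in a resolution, the collection cannot be partitioned into parallel classes.
Resolvable? NO.

NO


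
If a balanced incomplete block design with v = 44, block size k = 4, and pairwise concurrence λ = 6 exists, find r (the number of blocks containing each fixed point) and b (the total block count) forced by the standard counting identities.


Any 2-(v, k, λ) BIBD satisfies two necessary conditions:
  (i)  Each point sits in r blocks, and counting incidences through any fixed point gives r(k − 1) = λ(v − 1), so r = λ(v − 1)/(k − 1).
  (ii) Total incidences bk = vr, so b = vr/k.
Step 1: r = λ(v − 1)/(k − 1) = 6·(44 − 1)/(4 − 1) = 6·43/3 = 258/3 = 86.
Step 2: b = vr/k = 44·86/4 = 3784/4 = 946.
Check integrality: r = 86 ∈ Z ✓, b = 946 ∈ Z ✓.
(These identities are necessary conditions: they determine r and b for any design with these parameters, but do not by themselves prove that one exists.)

r = 86, b = 946.


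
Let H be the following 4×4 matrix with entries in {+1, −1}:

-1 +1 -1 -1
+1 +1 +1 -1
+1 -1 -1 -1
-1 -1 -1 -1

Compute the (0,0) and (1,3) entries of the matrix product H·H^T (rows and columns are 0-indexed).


Row 0 of H: [-1, 1, -1, -1].
Row 1 of H: [1, 1, 1, -1].
Row 3 of H: [-1, -1, -1, -1].
(H·H^T)[0][0] = Σ_j H[0][j]·H[0][j] = (-1)² + (1)² + (-1)² + (-1)² = 1 + 1 + 1 + 1 = 4.
(H·H^T)[1][3] = Σ_j H[1][j]·H[3][j] = (1)·(-1) + (1)·(-1) + (1)·(-1) + (-1)·(-1) = -1 + -1 + -1 + 1 = -2.
Rows 1 and 3 are not orthogonal (dot product = -2 ≠ 0), so H is not a Hadamard matrix.

(0,0) entry = 4; (1,3) entry = -2.


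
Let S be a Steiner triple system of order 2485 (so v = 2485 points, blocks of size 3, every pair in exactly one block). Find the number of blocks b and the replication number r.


An STS(v) is a 2-(v, 3, 1) BIBD: block size k = 3, λ = 1.
Replication: r(k − 1) = λ(v − 1) ⇒ r·2 = 2485 − 1 = 2484 ⇒ r = 1242.
Block count: bk = vr ⇒ b·3 = 2485·1242 = 3086370 ⇒ b = 1028790.
(Check via b = v(v − 1)/6 = 2485·2484/6 = 6172740/6 = 1028790.)

r = 1242, b = 1028790.


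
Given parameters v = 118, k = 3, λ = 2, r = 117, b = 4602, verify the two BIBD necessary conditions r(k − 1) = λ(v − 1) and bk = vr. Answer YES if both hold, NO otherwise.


Condition (i): r(k − 1) = 117·2 = 234; λ(v − 1) = 2·117 = 234. Match? YES.
Condition (ii): bk = 4602·3 = 13806; vr = 118·117 = 13806. Match? YES.
Both conditions hold? YES.

YES


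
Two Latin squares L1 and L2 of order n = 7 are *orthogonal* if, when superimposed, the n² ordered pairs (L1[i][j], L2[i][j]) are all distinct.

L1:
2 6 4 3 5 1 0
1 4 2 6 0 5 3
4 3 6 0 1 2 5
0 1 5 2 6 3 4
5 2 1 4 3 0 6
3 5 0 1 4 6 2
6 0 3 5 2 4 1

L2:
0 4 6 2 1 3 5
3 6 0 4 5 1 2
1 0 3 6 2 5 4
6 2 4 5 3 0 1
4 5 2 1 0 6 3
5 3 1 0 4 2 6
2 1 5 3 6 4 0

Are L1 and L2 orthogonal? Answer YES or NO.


Form the n² = 49 superimposed pairs (L1[i][j], L2[i][j]), row by row (rows and columns indexed from 0):
row 0: (2,0) (6,4) (4,6) (3,2) (5,1) (1,3) (0,5)
row 1: (1,3) (4,6) (2,0) (6,4) (0,5) (5,1) (3,2)
row 2: (4,1) (3,0) (6,3) (0,6) (1,2) (2,5) (5,4)
row 3: (0,6) (1,2) (5,4) (2,5) (6,3) (3,0) (4,1)
row 4: (5,4) (2,5) (1,2) (4,1) (3,0) (0,6) (6,3)
row 5: (3,5) (5,3) (0,1) (1,0) (4,4) (6,2) (2,6)
row 6: (6,2) (0,1) (3,5) (5,3) (2,6) (4,4) (1,0)
Orthogonality requires all 49 pairs distinct.
But the pair (1,3) repeats: cell (0,5) has L1 = 1, L2 = 3, and cell (1,0) has L1 = 1, L2 = 3.
A repeated pair means some other pair never occurs (only 21 distinct pairs out of 49), so the squares are not orthogonal.
Conclusion: NO.

NO


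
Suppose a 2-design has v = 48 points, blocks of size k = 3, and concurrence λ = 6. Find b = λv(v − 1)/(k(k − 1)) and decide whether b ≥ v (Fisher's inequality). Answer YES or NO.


b = λv(v − 1)/(k(k − 1)) = 6·48·47/(3·2) = 13536/6 = 2256.
Compare with v = 48: b ≥ v, so Fisher's inequality holds.

YES


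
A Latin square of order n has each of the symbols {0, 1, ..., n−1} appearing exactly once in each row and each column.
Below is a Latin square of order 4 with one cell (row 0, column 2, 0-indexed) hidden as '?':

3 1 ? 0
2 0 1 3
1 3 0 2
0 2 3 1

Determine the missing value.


Row 0 contains symbols [0, 1, 3] — missing [2].
Column 2 contains symbols [0, 1, 3] — missing [2].
The missing symbol must appear in both missing sets; intersection = [2].
Therefore the hidden value is 2.

Missing value = 2.


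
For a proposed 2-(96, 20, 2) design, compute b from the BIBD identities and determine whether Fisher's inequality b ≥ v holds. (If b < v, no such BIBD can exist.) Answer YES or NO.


r = λ(v − 1)/(k − 1) = 2·95/19 = 10.
b = vr/k = 96·10/20 = 48.
Fisher's inequality: b ≥ v ⇔ 48 ≥ 96? NO.

NO


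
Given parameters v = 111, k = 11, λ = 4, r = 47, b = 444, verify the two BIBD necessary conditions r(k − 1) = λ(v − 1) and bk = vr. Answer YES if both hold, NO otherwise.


Condition (i): r(k − 1) = 47·10 = 470; λ(v − 1) = 4·110 = 440. Match? NO.
Condition (ii): bk = 444·11 = 4884; vr = 111·47 = 5217. Match? NO.
Both conditions hold? NO.

NO


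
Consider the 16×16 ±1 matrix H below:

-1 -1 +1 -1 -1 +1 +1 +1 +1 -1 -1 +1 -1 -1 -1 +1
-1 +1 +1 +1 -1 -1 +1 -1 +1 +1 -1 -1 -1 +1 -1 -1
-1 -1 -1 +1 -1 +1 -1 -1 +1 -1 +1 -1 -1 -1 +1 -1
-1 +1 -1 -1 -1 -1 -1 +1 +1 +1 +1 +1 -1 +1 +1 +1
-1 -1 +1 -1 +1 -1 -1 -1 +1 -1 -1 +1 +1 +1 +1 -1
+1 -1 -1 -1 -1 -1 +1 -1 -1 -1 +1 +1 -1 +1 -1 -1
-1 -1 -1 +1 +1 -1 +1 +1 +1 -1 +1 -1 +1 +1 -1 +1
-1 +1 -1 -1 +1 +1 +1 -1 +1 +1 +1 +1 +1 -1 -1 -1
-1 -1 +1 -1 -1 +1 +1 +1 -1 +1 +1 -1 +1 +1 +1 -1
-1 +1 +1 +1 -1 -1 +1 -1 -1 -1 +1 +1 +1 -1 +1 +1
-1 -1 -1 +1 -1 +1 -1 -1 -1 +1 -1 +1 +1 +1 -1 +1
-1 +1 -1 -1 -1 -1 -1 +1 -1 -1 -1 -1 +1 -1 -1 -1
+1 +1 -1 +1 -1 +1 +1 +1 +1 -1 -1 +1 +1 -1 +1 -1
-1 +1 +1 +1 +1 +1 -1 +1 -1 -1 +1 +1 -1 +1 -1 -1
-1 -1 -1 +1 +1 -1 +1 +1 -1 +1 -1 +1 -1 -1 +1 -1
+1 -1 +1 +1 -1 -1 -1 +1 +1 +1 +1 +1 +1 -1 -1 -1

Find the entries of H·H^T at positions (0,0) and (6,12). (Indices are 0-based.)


Row 0 of H: [-1, -1, 1, -1, -1, 1, 1, 1, 1, -1, -1, 1, -1, -1, -1, 1].
Row 6 of H: [-1, -1, -1, 1, 1, -1, 1, 1, 1, -1, 1, -1, 1, 1, -1, 1].
Row 12 of H: [1, 1, -1, 1, -1, 1, 1, 1, 1, -1, -1, 1, 1, -1, 1, -1].
(H·H^T)[0][0] = Σ_j H[0][j]·H[0][j] = (-1)² + (-1)² + (1)² + (-1)² + (-1)² + (1)² + (1)² + (1)² + (1)² + (-1)² + (-1)² + (1)² + (-1)² + (-1)² + (-1)² + (1)² = 1 + 1 + 1 + 1 + 1 + 1 + 1 + 1 + 1 + 1 + 1 + 1 + 1 + 1 + 1 + 1 = 16.
(H·H^T)[6][12] = Σ_j H[6][j]·H[12][j] = (-1)·(1) + (-1)·(1) + (-1)·(-1) + (1)·(1) + (1)·(-1) + (-1)·(1) + (1)·(1) + (1)·(1) + (1)·(1) + (-1)·(-1) + (1)·(-1) + (-1)·(1) + (1)·(1) + (1)·(-1) + (-1)·(1) + (1)·(-1) = -1 + -1 + 1 + 1 + -1 + -1 + 1 + 1 + 1 + 1 + -1 + -1 + 1 + -1 + -1 + -1 = -2.
Rows 6 and 12 are not orthogonal (dot product = -2 ≠ 0), so H is not a Hadamard matrix.

(0,0) entry = 16; (6,12) entry = -2.


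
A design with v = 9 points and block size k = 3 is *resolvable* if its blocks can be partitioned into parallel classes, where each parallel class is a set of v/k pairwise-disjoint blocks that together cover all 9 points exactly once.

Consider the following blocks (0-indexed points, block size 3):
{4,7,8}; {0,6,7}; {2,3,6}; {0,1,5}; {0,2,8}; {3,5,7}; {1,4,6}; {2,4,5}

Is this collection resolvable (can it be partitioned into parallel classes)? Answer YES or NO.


v = 9, block size k = 3, number of blocks = 8.
For resolvability, blocks must partition into parallel classes of size v/k = 3.
Total blocks must therefore be a multiple of 3: 8 = 3·2 + 2 ⇒ not divisible ✗.
Resolvable? NO.

NO


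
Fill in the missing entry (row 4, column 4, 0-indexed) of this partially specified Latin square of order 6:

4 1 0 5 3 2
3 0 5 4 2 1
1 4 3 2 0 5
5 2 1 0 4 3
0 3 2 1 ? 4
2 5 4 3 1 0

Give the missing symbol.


Row 4 contains symbols [0, 1, 2, 3, 4] — missing [5].
Column 4 contains symbols [0, 1, 2, 3, 4] — missing [5].
The missing symbol must appear in both missing sets; intersection = [5].
Therefore the hidden value is 5.

Missing value = 5.
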